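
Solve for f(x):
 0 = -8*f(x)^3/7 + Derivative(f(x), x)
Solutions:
 f(x) = -sqrt(14)*sqrt(-1/(C1 + 8*x))/2
 f(x) = sqrt(14)*sqrt(-1/(C1 + 8*x))/2


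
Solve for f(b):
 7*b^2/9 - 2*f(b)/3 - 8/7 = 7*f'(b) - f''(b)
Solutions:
 f(b) = C1*exp(b*(21 - sqrt(465))/6) + C2*exp(b*(21 + sqrt(465))/6) + 7*b^2/6 - 49*b/2 + 7253/28


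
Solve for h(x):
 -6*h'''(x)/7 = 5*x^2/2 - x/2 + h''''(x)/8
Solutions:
 h(x) = C1 + C2*x + C3*x^2 + C4*exp(-48*x/7) - 7*x^5/144 + 413*x^4/6912 - 2891*x^3/82944


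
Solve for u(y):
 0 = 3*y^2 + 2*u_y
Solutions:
 u(y) = C1 - y^3/2


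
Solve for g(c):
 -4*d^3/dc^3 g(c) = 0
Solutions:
 g(c) = C1 + C2*c + C3*c^2


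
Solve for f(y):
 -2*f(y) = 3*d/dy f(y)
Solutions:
 f(y) = C1*exp(-2*y/3)


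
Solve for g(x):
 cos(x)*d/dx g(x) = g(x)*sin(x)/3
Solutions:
 g(x) = C1/cos(x)^(1/3)


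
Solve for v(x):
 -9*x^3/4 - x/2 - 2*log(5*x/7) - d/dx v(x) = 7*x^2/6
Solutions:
 v(x) = C1 - 9*x^4/16 - 7*x^3/18 - x^2/4 - 2*x*log(x) - 2*x*log(5) + 2*x + 2*x*log(7)


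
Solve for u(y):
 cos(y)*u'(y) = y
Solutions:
 u(y) = C1 + Integral(y/cos(y), y)


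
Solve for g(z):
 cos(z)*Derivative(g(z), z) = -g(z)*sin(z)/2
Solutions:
 g(z) = C1*sqrt(cos(z))


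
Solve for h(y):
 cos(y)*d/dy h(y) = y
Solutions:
 h(y) = C1 + Integral(y/cos(y), y)


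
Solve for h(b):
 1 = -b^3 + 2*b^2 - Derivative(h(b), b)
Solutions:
 h(b) = C1 - b^4/4 + 2*b^3/3 - b


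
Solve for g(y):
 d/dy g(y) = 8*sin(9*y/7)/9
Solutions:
 g(y) = C1 - 56*cos(9*y/7)/81


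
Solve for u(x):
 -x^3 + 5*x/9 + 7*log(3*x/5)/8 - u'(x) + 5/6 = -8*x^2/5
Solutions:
 u(x) = C1 - x^4/4 + 8*x^3/15 + 5*x^2/18 + 7*x*log(x)/8 - 7*x*log(5)/8 - x/24 + 7*x*log(3)/8


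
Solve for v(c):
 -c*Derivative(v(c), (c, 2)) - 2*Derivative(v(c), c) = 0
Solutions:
 v(c) = C1 + C2/c


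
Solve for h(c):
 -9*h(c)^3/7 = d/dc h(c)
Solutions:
 h(c) = -sqrt(14)*sqrt(-1/(C1 - 9*c))/2
 h(c) = sqrt(14)*sqrt(-1/(C1 - 9*c))/2


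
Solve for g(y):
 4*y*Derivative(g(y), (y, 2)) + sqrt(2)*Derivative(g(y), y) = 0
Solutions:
 g(y) = C1 + C2*y^(1 - sqrt(2)/4)


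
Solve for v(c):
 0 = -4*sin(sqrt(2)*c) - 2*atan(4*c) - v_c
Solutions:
 v(c) = C1 - 2*c*atan(4*c) + log(16*c^2 + 1)/4 + 2*sqrt(2)*cos(sqrt(2)*c)


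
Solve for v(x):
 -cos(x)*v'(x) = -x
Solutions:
 v(x) = C1 + Integral(x/cos(x), x)


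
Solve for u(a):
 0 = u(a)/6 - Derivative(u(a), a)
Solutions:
 u(a) = C1*exp(a/6)


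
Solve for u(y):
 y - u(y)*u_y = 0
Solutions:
 u(y) = -sqrt(C1 + y^2)
 u(y) = sqrt(C1 + y^2)


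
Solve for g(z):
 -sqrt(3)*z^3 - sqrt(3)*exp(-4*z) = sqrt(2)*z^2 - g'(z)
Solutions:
 g(z) = C1 + sqrt(3)*z^4/4 + sqrt(2)*z^3/3 - sqrt(3)*exp(-4*z)/4


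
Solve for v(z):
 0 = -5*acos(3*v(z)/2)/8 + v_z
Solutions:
 Integral(1/acos(3*_y/2), (_y, v(z))) = C1 + 5*z/8


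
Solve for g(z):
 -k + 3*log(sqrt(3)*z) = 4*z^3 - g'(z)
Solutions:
 g(z) = C1 + k*z + z^4 - 3*z*log(z) - 3*z*log(3)/2 + 3*z


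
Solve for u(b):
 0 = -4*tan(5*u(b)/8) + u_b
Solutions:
 u(b) = -8*asin(C1*exp(5*b/2))/5 + 8*pi/5
 u(b) = 8*asin(C1*exp(5*b/2))/5


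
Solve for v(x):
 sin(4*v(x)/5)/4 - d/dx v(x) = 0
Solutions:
 -x/4 + 5*log(cos(4*v(x)/5) - 1)/8 - 5*log(cos(4*v(x)/5) + 1)/8 = C1


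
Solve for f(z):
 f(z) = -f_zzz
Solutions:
 f(z) = C3*exp(-z) + (C1*sin(sqrt(3)*z/2) + C2*cos(sqrt(3)*z/2))*exp(z/2)


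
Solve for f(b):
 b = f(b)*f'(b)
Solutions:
 f(b) = -sqrt(C1 + b^2)
 f(b) = sqrt(C1 + b^2)


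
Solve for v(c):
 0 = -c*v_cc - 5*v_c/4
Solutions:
 v(c) = C1 + C2/c^(1/4)


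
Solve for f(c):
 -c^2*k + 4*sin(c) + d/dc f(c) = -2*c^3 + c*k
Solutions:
 f(c) = C1 - c^4/2 + c^3*k/3 + c^2*k/2 + 4*cos(c)


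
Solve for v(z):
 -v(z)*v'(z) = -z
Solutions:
 v(z) = -sqrt(C1 + z^2)
 v(z) = sqrt(C1 + z^2)


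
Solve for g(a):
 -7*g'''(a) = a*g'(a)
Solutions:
 g(a) = C1 + Integral(C2*airyai(-7^(2/3)*a/7) + C3*airybi(-7^(2/3)*a/7), a)


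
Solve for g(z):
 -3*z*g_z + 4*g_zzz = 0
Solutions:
 g(z) = C1 + Integral(C2*airyai(6^(1/3)*z/2) + C3*airybi(6^(1/3)*z/2), z)


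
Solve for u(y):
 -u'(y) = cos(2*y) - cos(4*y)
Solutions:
 u(y) = C1 - sin(2*y)/2 + sin(4*y)/4


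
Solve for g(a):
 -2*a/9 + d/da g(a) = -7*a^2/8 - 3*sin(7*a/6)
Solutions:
 g(a) = C1 - 7*a^3/24 + a^2/9 + 18*cos(7*a/6)/7


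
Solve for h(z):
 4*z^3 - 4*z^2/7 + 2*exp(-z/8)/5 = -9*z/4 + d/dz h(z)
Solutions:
 h(z) = C1 + z^4 - 4*z^3/21 + 9*z^2/8 - 16*exp(-z/8)/5


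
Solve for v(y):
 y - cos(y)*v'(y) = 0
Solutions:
 v(y) = C1 + Integral(y/cos(y), y)


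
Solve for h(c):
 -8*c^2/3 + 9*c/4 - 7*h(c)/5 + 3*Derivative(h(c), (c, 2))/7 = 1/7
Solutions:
 h(c) = C1*exp(-7*sqrt(15)*c/15) + C2*exp(7*sqrt(15)*c/15) - 40*c^2/21 + 45*c/28 - 435/343


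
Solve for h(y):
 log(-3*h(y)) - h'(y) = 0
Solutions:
 -Integral(1/(log(-_y) + log(3)), (_y, h(y))) = C1 - y


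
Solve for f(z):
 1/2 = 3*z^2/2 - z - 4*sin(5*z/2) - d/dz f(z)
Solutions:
 f(z) = C1 + z^3/2 - z^2/2 - z/2 + 8*cos(5*z/2)/5


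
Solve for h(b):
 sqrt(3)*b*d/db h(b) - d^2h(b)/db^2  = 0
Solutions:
 h(b) = C1 + C2*erfi(sqrt(2)*3^(1/4)*b/2)


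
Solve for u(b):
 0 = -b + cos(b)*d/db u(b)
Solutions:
 u(b) = C1 + Integral(b/cos(b), b)


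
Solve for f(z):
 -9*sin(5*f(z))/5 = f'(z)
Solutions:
 f(z) = -acos((-C1 - exp(18*z))/(C1 - exp(18*z)))/5 + 2*pi/5
 f(z) = acos((-C1 - exp(18*z))/(C1 - exp(18*z)))/5


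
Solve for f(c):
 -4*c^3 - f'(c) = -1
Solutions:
 f(c) = C1 - c^4 + c


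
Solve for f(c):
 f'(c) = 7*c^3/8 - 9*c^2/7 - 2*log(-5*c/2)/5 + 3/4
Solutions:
 f(c) = C1 + 7*c^4/32 - 3*c^3/7 - 2*c*log(-c)/5 + c*(-8*log(5) + 8*log(2) + 23)/20


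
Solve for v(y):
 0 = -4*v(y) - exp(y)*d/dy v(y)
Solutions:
 v(y) = C1*exp(4*exp(-y))


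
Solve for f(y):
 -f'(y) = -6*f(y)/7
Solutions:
 f(y) = C1*exp(6*y/7)


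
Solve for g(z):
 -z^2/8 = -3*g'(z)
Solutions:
 g(z) = C1 + z^3/72


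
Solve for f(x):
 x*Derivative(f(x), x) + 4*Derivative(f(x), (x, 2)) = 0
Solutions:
 f(x) = C1 + C2*erf(sqrt(2)*x/4)


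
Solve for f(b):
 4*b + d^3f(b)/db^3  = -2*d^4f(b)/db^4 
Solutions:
 f(b) = C1 + C2*b + C3*b^2 + C4*exp(-b/2) - b^4/6 + 4*b^3/3


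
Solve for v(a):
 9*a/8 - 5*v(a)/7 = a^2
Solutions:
 v(a) = 7*a*(9 - 8*a)/40


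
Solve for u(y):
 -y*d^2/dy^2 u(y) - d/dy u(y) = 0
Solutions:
 u(y) = C1 + C2*log(y)


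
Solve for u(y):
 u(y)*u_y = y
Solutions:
 u(y) = -sqrt(C1 + y^2)
 u(y) = sqrt(C1 + y^2)


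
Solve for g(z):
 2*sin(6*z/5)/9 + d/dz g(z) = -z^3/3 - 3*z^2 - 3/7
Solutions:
 g(z) = C1 - z^4/12 - z^3 - 3*z/7 + 5*cos(6*z/5)/27


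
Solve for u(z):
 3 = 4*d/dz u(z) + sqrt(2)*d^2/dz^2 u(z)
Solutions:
 u(z) = C1 + C2*exp(-2*sqrt(2)*z) + 3*z/4


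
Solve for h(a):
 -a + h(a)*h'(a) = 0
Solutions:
 h(a) = -sqrt(C1 + a^2)
 h(a) = sqrt(C1 + a^2)


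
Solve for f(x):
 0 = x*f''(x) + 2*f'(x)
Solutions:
 f(x) = C1 + C2/x


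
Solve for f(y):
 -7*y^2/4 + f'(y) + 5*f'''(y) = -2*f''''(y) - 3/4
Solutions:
 f(y) = C1 + C2*exp(y*(-10 + 25/(12*sqrt(114) + 179)^(1/3) + (12*sqrt(114) + 179)^(1/3))/12)*sin(sqrt(3)*y*(-(12*sqrt(114) + 179)^(1/3) + 25/(12*sqrt(114) + 179)^(1/3))/12) + C3*exp(y*(-10 + 25/(12*sqrt(114) + 179)^(1/3) + (12*sqrt(114) + 179)^(1/3))/12)*cos(sqrt(3)*y*(-(12*sqrt(114) + 179)^(1/3) + 25/(12*sqrt(114) + 179)^(1/3))/12) + C4*exp(-y*(25/(12*sqrt(114) + 179)^(1/3) + 5 + (12*sqrt(114) + 179)^(1/3))/6) + 7*y^3/12 - 73*y/4


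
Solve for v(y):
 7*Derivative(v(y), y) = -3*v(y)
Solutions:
 v(y) = C1*exp(-3*y/7)


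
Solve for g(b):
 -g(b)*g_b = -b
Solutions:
 g(b) = -sqrt(C1 + b^2)
 g(b) = sqrt(C1 + b^2)


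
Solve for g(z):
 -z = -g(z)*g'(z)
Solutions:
 g(z) = -sqrt(C1 + z^2)
 g(z) = sqrt(C1 + z^2)


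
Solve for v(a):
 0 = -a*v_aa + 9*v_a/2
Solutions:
 v(a) = C1 + C2*a^(11/2)


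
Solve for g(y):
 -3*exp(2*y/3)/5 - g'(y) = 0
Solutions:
 g(y) = C1 - 9*exp(2*y/3)/10


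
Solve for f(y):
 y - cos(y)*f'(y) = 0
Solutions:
 f(y) = C1 + Integral(y/cos(y), y)


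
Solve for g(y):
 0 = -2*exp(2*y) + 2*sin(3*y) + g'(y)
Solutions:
 g(y) = C1 + exp(2*y) + 2*cos(3*y)/3


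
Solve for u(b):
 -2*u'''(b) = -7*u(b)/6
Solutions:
 u(b) = C3*exp(126^(1/3)*b/6) + (C1*sin(14^(1/3)*3^(1/6)*b/4) + C2*cos(14^(1/3)*3^(1/6)*b/4))*exp(-126^(1/3)*b/12)


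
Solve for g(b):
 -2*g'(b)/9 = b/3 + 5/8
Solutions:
 g(b) = C1 - 3*b^2/4 - 45*b/16


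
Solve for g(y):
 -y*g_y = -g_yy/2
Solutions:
 g(y) = C1 + C2*erfi(y)


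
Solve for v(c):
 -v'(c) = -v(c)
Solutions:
 v(c) = C1*exp(c)


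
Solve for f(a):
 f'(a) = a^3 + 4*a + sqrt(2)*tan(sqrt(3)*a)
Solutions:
 f(a) = C1 + a^4/4 + 2*a^2 - sqrt(6)*log(cos(sqrt(3)*a))/3


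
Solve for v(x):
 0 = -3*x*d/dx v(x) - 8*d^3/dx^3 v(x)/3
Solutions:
 v(x) = C1 + Integral(C2*airyai(-3^(2/3)*x/2) + C3*airybi(-3^(2/3)*x/2), x)


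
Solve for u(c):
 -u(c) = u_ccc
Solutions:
 u(c) = C3*exp(-c) + (C1*sin(sqrt(3)*c/2) + C2*cos(sqrt(3)*c/2))*exp(c/2)


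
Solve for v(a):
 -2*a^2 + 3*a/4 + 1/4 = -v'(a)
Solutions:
 v(a) = C1 + 2*a^3/3 - 3*a^2/8 - a/4


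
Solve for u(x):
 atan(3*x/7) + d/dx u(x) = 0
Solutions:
 u(x) = C1 - x*atan(3*x/7) + 7*log(9*x^2 + 49)/6


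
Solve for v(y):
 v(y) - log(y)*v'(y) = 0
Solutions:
 v(y) = C1*exp(li(y))


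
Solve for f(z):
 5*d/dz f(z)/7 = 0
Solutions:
 f(z) = C1


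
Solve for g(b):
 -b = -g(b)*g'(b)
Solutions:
 g(b) = -sqrt(C1 + b^2)
 g(b) = sqrt(C1 + b^2)


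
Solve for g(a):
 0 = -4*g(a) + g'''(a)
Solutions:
 g(a) = C3*exp(2^(2/3)*a) + (C1*sin(2^(2/3)*sqrt(3)*a/2) + C2*cos(2^(2/3)*sqrt(3)*a/2))*exp(-2^(2/3)*a/2)


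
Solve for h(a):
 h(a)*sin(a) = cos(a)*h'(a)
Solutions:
 h(a) = C1/cos(a)


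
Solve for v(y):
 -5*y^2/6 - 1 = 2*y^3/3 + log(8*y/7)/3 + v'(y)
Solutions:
 v(y) = C1 - y^4/6 - 5*y^3/18 - y*log(y)/3 - 2*y/3 + y*log(7^(1/3)/2)


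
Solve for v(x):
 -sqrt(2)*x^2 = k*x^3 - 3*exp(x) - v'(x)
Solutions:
 v(x) = C1 + k*x^4/4 + sqrt(2)*x^3/3 - 3*exp(x)


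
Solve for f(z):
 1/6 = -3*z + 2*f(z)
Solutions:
 f(z) = 3*z/2 + 1/12


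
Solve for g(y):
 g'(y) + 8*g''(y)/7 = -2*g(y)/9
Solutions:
 g(y) = (C1*sin(sqrt(7)*y/48) + C2*cos(sqrt(7)*y/48))*exp(-7*y/16)


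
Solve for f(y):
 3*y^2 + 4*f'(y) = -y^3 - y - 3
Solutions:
 f(y) = C1 - y^4/16 - y^3/4 - y^2/8 - 3*y/4


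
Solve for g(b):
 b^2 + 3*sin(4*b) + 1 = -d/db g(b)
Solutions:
 g(b) = C1 - b^3/3 - b + 3*cos(4*b)/4


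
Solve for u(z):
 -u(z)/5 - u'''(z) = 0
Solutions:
 u(z) = C3*exp(-5^(2/3)*z/5) + (C1*sin(sqrt(3)*5^(2/3)*z/10) + C2*cos(sqrt(3)*5^(2/3)*z/10))*exp(5^(2/3)*z/10)


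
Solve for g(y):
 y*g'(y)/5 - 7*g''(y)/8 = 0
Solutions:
 g(y) = C1 + C2*erfi(2*sqrt(35)*y/35)


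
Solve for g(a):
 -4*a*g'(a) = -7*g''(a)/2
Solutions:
 g(a) = C1 + C2*erfi(2*sqrt(7)*a/7)


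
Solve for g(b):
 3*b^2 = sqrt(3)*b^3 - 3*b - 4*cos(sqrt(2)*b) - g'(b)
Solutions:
 g(b) = C1 + sqrt(3)*b^4/4 - b^3 - 3*b^2/2 - 2*sqrt(2)*sin(sqrt(2)*b)


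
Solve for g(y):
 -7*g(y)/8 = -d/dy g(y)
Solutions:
 g(y) = C1*exp(7*y/8)


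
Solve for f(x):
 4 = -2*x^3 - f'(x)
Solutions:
 f(x) = C1 - x^4/2 - 4*x


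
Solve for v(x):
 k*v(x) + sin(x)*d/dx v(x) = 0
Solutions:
 v(x) = C1*exp(k*(-log(cos(x) - 1) + log(cos(x) + 1))/2)


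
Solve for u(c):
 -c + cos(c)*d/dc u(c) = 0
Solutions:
 u(c) = C1 + Integral(c/cos(c), c)


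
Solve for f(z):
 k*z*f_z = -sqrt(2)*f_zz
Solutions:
 f(z) = Piecewise((-2^(3/4)*sqrt(pi)*C1*erf(2^(1/4)*sqrt(k)*z/2)/(2*sqrt(k)) - C2, (k > 0) | (k < 0)), (-C1*z - C2, True))


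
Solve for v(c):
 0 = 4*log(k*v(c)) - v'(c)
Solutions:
 li(k*v(c))/k = C1 + 4*c


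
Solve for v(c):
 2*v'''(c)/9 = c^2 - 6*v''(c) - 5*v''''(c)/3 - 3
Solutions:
 v(c) = C1 + C2*c + c^4/72 - c^3/486 - 1295*c^2/4374 + (C3*sin(sqrt(809)*c/15) + C4*cos(sqrt(809)*c/15))*exp(-c/15)


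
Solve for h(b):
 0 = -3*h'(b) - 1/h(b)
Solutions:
 h(b) = -sqrt(C1 - 6*b)/3
 h(b) = sqrt(C1 - 6*b)/3


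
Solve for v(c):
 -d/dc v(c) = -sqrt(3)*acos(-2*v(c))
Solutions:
 Integral(1/acos(-2*_y), (_y, v(c))) = C1 + sqrt(3)*c


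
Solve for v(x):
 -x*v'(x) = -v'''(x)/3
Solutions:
 v(x) = C1 + Integral(C2*airyai(3^(1/3)*x) + C3*airybi(3^(1/3)*x), x)


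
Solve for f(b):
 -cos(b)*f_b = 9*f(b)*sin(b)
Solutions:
 f(b) = C1*cos(b)^9


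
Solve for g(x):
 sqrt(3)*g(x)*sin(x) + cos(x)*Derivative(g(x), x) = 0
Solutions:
 g(x) = C1*cos(x)^(sqrt(3))


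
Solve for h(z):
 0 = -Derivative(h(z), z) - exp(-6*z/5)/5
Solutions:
 h(z) = C1 + exp(-6*z/5)/6


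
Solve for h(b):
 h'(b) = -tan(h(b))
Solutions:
 h(b) = pi - asin(C1*exp(-b))
 h(b) = asin(C1*exp(-b))


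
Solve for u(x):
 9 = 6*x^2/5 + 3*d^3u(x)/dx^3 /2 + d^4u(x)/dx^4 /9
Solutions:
 u(x) = C1 + C2*x + C3*x^2 + C4*exp(-27*x/2) - x^5/75 + 2*x^4/405 + 10919*x^3/10935


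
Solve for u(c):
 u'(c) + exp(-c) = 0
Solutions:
 u(c) = C1 + exp(-c)


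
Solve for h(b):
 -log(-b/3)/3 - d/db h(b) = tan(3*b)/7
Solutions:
 h(b) = C1 - b*log(-b)/3 + b/3 + b*log(3)/3 + log(cos(3*b))/21


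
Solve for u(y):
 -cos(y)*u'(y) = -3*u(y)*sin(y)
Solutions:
 u(y) = C1/cos(y)^3


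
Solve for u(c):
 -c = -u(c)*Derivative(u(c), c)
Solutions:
 u(c) = -sqrt(C1 + c^2)
 u(c) = sqrt(C1 + c^2)


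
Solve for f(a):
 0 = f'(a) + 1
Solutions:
 f(a) = C1 - a


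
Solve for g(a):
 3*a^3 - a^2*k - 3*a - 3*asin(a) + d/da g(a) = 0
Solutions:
 g(a) = C1 - 3*a^4/4 + a^3*k/3 + 3*a^2/2 + 3*a*asin(a) + 3*sqrt(1 - a^2)


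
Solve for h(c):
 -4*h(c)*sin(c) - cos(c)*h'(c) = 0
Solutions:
 h(c) = C1*cos(c)^4


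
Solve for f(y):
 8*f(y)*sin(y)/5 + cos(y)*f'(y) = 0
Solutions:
 f(y) = C1*cos(y)^(8/5)


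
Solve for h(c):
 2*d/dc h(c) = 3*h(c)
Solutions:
 h(c) = C1*exp(3*c/2)


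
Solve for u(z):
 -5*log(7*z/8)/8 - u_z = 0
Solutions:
 u(z) = C1 - 5*z*log(z)/8 - 5*z*log(7)/8 + 5*z/8 + 15*z*log(2)/8


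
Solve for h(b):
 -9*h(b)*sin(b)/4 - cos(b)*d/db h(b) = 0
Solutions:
 h(b) = C1*cos(b)^(9/4)


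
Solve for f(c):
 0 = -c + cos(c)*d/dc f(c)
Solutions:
 f(c) = C1 + Integral(c/cos(c), c)


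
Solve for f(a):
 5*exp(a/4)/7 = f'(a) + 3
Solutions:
 f(a) = C1 - 3*a + 20*exp(a/4)/7


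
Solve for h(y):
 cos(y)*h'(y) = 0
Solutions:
 h(y) = C1


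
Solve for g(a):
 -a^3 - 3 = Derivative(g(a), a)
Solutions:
 g(a) = C1 - a^4/4 - 3*a


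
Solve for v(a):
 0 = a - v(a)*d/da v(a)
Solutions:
 v(a) = -sqrt(C1 + a^2)
 v(a) = sqrt(C1 + a^2)


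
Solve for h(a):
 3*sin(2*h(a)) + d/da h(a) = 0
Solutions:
 h(a) = pi - acos((-C1 - exp(12*a))/(C1 - exp(12*a)))/2
 h(a) = acos((-C1 - exp(12*a))/(C1 - exp(12*a)))/2


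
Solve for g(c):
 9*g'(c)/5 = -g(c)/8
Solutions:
 g(c) = C1*exp(-5*c/72)


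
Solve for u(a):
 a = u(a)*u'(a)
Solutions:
 u(a) = -sqrt(C1 + a^2)
 u(a) = sqrt(C1 + a^2)


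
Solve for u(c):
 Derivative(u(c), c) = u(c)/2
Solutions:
 u(c) = C1*exp(c/2)


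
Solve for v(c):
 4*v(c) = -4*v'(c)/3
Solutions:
 v(c) = C1*exp(-3*c)


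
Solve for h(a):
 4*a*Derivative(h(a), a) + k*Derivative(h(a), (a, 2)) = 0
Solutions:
 h(a) = C1 + C2*sqrt(k)*erf(sqrt(2)*a*sqrt(1/k))


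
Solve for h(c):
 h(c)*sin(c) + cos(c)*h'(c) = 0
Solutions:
 h(c) = C1*cos(c)


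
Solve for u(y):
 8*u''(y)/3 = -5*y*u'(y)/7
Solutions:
 u(y) = C1 + C2*erf(sqrt(105)*y/28)


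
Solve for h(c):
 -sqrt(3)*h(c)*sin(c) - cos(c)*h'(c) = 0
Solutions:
 h(c) = C1*cos(c)^(sqrt(3))


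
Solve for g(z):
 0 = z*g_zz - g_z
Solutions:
 g(z) = C1 + C2*z^2


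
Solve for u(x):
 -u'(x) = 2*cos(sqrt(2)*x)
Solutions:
 u(x) = C1 - sqrt(2)*sin(sqrt(2)*x)


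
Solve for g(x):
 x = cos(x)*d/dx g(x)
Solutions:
 g(x) = C1 + Integral(x/cos(x), x)


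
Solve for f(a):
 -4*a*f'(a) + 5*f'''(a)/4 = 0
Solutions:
 f(a) = C1 + Integral(C2*airyai(2*2^(1/3)*5^(2/3)*a/5) + C3*airybi(2*2^(1/3)*5^(2/3)*a/5), a)


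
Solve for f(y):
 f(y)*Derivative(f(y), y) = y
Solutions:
 f(y) = -sqrt(C1 + y^2)
 f(y) = sqrt(C1 + y^2)


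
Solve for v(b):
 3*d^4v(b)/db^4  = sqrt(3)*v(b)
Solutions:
 v(b) = C1*exp(-3^(7/8)*b/3) + C2*exp(3^(7/8)*b/3) + C3*sin(3^(7/8)*b/3) + C4*cos(3^(7/8)*b/3)


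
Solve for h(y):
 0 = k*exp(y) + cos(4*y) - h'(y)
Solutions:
 h(y) = C1 + k*exp(y) + sin(4*y)/4


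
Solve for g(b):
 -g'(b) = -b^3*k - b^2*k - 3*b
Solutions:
 g(b) = C1 + b^4*k/4 + b^3*k/3 + 3*b^2/2


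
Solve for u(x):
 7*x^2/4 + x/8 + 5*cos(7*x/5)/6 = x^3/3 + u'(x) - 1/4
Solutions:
 u(x) = C1 - x^4/12 + 7*x^3/12 + x^2/16 + x/4 + 25*sin(7*x/5)/42


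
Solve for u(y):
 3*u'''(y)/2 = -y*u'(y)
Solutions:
 u(y) = C1 + Integral(C2*airyai(-2^(1/3)*3^(2/3)*y/3) + C3*airybi(-2^(1/3)*3^(2/3)*y/3), y)


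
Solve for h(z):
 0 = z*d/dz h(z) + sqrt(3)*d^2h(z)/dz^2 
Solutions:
 h(z) = C1 + C2*erf(sqrt(2)*3^(3/4)*z/6)


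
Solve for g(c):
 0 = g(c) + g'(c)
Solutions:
 g(c) = C1*exp(-c)


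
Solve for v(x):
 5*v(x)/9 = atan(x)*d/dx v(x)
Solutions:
 v(x) = C1*exp(5*Integral(1/atan(x), x)/9)


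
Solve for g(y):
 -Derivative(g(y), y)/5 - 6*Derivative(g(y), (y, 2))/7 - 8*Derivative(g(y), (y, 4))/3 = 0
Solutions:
 g(y) = C1 + C2*exp(y*(-10*3^(2/3)*490^(1/3)/(49 + sqrt(4501))^(1/3) + 2100^(1/3)*(49 + sqrt(4501))^(1/3))/280)*sin(3^(1/6)*y*(30*490^(1/3)/(49 + sqrt(4501))^(1/3) + 3^(2/3)*700^(1/3)*(49 + sqrt(4501))^(1/3))/280) + C3*exp(y*(-10*3^(2/3)*490^(1/3)/(49 + sqrt(4501))^(1/3) + 2100^(1/3)*(49 + sqrt(4501))^(1/3))/280)*cos(3^(1/6)*y*(30*490^(1/3)/(49 + sqrt(4501))^(1/3) + 3^(2/3)*700^(1/3)*(49 + sqrt(4501))^(1/3))/280) + C4*exp(-y*(-10*3^(2/3)*490^(1/3)/(49 + sqrt(4501))^(1/3) + 2100^(1/3)*(49 + sqrt(4501))^(1/3))/140)


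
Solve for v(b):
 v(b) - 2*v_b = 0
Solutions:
 v(b) = C1*exp(b/2)


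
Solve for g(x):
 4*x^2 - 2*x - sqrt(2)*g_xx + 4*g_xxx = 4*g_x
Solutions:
 g(x) = C1 + C2*exp(x*(sqrt(2) + sqrt(66))/8) + C3*exp(x*(-sqrt(66) + sqrt(2))/8) + x^3/3 - sqrt(2)*x^2/4 - x^2/4 + sqrt(2)*x/8 + 9*x/4


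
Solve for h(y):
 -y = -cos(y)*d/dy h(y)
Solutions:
 h(y) = C1 + Integral(y/cos(y), y)


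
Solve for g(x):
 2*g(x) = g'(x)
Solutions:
 g(x) = C1*exp(2*x)


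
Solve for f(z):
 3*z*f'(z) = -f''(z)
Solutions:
 f(z) = C1 + C2*erf(sqrt(6)*z/2)


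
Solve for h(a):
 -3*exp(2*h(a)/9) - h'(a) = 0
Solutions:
 h(a) = 9*log(-sqrt(-1/(C1 - 3*a))) - 9*log(2)/2 + 9*log(3)
 h(a) = 9*log(-1/(C1 - 3*a))/2 - 9*log(2)/2 + 9*log(3)


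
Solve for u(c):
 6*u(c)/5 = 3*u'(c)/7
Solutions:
 u(c) = C1*exp(14*c/5)


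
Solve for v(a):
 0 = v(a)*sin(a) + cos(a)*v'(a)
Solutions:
 v(a) = C1*cos(a)


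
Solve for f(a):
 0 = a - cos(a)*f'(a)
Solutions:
 f(a) = C1 + Integral(a/cos(a), a)


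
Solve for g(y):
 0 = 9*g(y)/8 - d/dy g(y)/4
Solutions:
 g(y) = C1*exp(9*y/2)


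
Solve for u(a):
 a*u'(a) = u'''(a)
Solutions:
 u(a) = C1 + Integral(C2*airyai(a) + C3*airybi(a), a)


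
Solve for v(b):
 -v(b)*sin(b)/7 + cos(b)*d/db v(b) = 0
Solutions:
 v(b) = C1/cos(b)^(1/7)


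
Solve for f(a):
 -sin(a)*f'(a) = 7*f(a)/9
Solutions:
 f(a) = C1*(cos(a) + 1)^(7/18)/(cos(a) - 1)^(7/18)


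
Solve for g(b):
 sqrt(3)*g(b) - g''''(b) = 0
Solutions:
 g(b) = C1*exp(-3^(1/8)*b) + C2*exp(3^(1/8)*b) + C3*sin(3^(1/8)*b) + C4*cos(3^(1/8)*b)


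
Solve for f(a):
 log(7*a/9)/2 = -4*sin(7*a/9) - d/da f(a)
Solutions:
 f(a) = C1 - a*log(a)/2 - a*log(7)/2 + a/2 + a*log(3) + 36*cos(7*a/9)/7


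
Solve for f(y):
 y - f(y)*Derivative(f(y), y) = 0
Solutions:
 f(y) = -sqrt(C1 + y^2)
 f(y) = sqrt(C1 + y^2)


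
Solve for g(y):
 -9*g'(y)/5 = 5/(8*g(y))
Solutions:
 g(y) = -sqrt(C1 - 25*y)/6
 g(y) = sqrt(C1 - 25*y)/6


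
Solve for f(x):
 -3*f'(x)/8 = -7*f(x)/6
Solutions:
 f(x) = C1*exp(28*x/9)


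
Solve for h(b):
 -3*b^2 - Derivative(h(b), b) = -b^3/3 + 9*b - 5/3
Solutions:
 h(b) = C1 + b^4/12 - b^3 - 9*b^2/2 + 5*b/3


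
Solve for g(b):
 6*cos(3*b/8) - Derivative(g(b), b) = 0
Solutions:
 g(b) = C1 + 16*sin(3*b/8)


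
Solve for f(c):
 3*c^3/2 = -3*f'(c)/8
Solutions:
 f(c) = C1 - c^4


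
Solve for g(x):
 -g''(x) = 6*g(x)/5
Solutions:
 g(x) = C1*sin(sqrt(30)*x/5) + C2*cos(sqrt(30)*x/5)


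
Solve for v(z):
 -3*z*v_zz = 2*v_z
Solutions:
 v(z) = C1 + C2*z^(1/3)


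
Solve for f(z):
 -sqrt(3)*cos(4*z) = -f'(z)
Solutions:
 f(z) = C1 + sqrt(3)*sin(4*z)/4


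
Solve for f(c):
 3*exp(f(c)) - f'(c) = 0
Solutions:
 f(c) = log(-1/(C1 + 3*c))


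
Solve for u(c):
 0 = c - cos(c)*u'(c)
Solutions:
 u(c) = C1 + Integral(c/cos(c), c)


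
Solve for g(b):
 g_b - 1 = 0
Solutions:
 g(b) = C1 + b


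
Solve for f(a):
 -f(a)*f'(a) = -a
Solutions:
 f(a) = -sqrt(C1 + a^2)
 f(a) = sqrt(C1 + a^2)


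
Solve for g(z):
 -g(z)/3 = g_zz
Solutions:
 g(z) = C1*sin(sqrt(3)*z/3) + C2*cos(sqrt(3)*z/3)


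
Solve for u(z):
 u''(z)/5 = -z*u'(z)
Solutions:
 u(z) = C1 + C2*erf(sqrt(10)*z/2)


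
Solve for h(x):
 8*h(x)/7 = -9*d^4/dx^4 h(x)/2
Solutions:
 h(x) = (C1*sin(sqrt(6)*7^(3/4)*x/21) + C2*cos(sqrt(6)*7^(3/4)*x/21))*exp(-sqrt(6)*7^(3/4)*x/21) + (C3*sin(sqrt(6)*7^(3/4)*x/21) + C4*cos(sqrt(6)*7^(3/4)*x/21))*exp(sqrt(6)*7^(3/4)*x/21)


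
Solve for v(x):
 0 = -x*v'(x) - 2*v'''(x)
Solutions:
 v(x) = C1 + Integral(C2*airyai(-2^(2/3)*x/2) + C3*airybi(-2^(2/3)*x/2), x)


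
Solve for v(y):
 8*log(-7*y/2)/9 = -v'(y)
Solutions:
 v(y) = C1 - 8*y*log(-y)/9 + 8*y*(-log(7) + log(2) + 1)/9


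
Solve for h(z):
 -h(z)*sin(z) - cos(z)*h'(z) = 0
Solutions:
 h(z) = C1*cos(z)


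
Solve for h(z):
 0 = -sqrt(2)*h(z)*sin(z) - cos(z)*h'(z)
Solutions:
 h(z) = C1*cos(z)^(sqrt(2))


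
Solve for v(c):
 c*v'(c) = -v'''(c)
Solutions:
 v(c) = C1 + Integral(C2*airyai(-c) + C3*airybi(-c), c)


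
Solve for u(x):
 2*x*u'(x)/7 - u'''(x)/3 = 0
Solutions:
 u(x) = C1 + Integral(C2*airyai(6^(1/3)*7^(2/3)*x/7) + C3*airybi(6^(1/3)*7^(2/3)*x/7), x)


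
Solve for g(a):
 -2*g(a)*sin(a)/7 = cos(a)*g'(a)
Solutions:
 g(a) = C1*cos(a)^(2/7)


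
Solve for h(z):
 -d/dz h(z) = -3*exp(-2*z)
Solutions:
 h(z) = C1 - 3*exp(-2*z)/2


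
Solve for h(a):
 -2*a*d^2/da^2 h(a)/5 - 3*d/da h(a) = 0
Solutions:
 h(a) = C1 + C2/a^(13/2)


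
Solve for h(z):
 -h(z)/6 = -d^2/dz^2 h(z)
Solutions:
 h(z) = C1*exp(-sqrt(6)*z/6) + C2*exp(sqrt(6)*z/6)


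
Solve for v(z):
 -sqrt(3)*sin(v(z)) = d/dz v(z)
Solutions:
 v(z) = -acos((-C1 - exp(2*sqrt(3)*z))/(C1 - exp(2*sqrt(3)*z))) + 2*pi
 v(z) = acos((-C1 - exp(2*sqrt(3)*z))/(C1 - exp(2*sqrt(3)*z)))


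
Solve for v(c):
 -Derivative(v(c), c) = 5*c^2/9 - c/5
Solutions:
 v(c) = C1 - 5*c^3/27 + c^2/10


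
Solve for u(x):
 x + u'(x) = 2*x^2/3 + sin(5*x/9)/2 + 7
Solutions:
 u(x) = C1 + 2*x^3/9 - x^2/2 + 7*x - 9*cos(5*x/9)/10


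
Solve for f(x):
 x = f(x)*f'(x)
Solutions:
 f(x) = -sqrt(C1 + x^2)
 f(x) = sqrt(C1 + x^2)


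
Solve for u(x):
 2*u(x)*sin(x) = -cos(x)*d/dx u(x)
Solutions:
 u(x) = C1*cos(x)^2


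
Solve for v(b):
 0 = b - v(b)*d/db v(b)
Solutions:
 v(b) = -sqrt(C1 + b^2)
 v(b) = sqrt(C1 + b^2)


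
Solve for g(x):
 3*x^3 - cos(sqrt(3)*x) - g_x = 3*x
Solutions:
 g(x) = C1 + 3*x^4/4 - 3*x^2/2 - sqrt(3)*sin(sqrt(3)*x)/3


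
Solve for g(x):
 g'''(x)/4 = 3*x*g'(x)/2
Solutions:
 g(x) = C1 + Integral(C2*airyai(6^(1/3)*x) + C3*airybi(6^(1/3)*x), x)


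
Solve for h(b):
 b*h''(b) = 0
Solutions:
 h(b) = C1 + C2*b


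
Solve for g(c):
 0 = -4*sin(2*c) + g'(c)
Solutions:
 g(c) = C1 - 2*cos(2*c)


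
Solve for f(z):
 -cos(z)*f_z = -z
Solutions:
 f(z) = C1 + Integral(z/cos(z), z)


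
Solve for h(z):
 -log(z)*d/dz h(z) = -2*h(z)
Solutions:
 h(z) = C1*exp(2*li(z))


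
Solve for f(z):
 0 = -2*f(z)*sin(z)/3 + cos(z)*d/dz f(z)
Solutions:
 f(z) = C1/cos(z)^(2/3)


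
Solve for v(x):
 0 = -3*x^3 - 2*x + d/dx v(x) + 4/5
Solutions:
 v(x) = C1 + 3*x^4/4 + x^2 - 4*x/5


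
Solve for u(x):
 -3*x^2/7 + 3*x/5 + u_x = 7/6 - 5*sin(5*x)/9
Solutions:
 u(x) = C1 + x^3/7 - 3*x^2/10 + 7*x/6 + cos(5*x)/9


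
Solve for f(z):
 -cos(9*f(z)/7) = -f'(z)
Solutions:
 -z - 7*log(sin(9*f(z)/7) - 1)/18 + 7*log(sin(9*f(z)/7) + 1)/18 = C1


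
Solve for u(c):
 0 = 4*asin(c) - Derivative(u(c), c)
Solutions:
 u(c) = C1 + 4*c*asin(c) + 4*sqrt(1 - c^2)


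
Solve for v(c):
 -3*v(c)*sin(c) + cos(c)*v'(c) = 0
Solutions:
 v(c) = C1/cos(c)^3


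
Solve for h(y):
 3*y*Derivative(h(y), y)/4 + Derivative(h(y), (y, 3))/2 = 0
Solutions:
 h(y) = C1 + Integral(C2*airyai(-2^(2/3)*3^(1/3)*y/2) + C3*airybi(-2^(2/3)*3^(1/3)*y/2), y)


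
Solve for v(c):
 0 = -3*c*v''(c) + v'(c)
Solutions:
 v(c) = C1 + C2*c^(4/3)


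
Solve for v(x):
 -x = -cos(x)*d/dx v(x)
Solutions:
 v(x) = C1 + Integral(x/cos(x), x)


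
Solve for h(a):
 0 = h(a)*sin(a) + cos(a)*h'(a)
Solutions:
 h(a) = C1*cos(a)


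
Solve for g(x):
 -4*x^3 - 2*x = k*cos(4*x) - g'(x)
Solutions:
 g(x) = C1 + k*sin(4*x)/4 + x^4 + x^2


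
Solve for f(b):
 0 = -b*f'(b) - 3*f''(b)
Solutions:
 f(b) = C1 + C2*erf(sqrt(6)*b/6)


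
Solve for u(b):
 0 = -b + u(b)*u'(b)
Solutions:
 u(b) = -sqrt(C1 + b^2)
 u(b) = sqrt(C1 + b^2)


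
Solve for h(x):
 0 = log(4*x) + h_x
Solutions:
 h(x) = C1 - x*log(x) - x*log(4) + x


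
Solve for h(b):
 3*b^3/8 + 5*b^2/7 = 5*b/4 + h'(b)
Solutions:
 h(b) = C1 + 3*b^4/32 + 5*b^3/21 - 5*b^2/8


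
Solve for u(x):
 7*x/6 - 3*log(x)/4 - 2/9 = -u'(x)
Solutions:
 u(x) = C1 - 7*x^2/12 + 3*x*log(x)/4 - 19*x/36


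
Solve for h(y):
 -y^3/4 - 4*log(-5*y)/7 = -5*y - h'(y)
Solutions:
 h(y) = C1 + y^4/16 - 5*y^2/2 + 4*y*log(-y)/7 + 4*y*(-1 + log(5))/7


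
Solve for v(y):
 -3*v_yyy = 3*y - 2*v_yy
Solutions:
 v(y) = C1 + C2*y + C3*exp(2*y/3) + y^3/4 + 9*y^2/8


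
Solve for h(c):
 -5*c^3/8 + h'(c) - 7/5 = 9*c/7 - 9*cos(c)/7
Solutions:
 h(c) = C1 + 5*c^4/32 + 9*c^2/14 + 7*c/5 - 9*sin(c)/7


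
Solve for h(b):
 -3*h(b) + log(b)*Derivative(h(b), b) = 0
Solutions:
 h(b) = C1*exp(3*li(b))


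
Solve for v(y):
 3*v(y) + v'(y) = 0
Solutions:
 v(y) = C1*exp(-3*y)


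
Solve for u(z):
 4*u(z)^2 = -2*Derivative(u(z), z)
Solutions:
 u(z) = 1/(C1 + 2*z)


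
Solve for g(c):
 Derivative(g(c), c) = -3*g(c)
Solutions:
 g(c) = C1*exp(-3*c)


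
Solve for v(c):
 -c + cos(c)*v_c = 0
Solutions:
 v(c) = C1 + Integral(c/cos(c), c)


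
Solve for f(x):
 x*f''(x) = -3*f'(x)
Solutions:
 f(x) = C1 + C2/x^2


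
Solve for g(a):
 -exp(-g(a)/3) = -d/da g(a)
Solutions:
 g(a) = 3*log(C1 + a/3)


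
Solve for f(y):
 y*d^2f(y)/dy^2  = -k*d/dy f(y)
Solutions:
 f(y) = C1 + y^(1 - re(k))*(C2*sin(log(y)*Abs(im(k))) + C3*cos(log(y)*im(k)))


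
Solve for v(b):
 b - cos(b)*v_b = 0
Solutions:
 v(b) = C1 + Integral(b/cos(b), b)


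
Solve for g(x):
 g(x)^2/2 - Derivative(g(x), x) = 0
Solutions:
 g(x) = -2/(C1 + x)


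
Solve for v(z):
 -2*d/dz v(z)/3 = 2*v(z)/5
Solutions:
 v(z) = C1*exp(-3*z/5)


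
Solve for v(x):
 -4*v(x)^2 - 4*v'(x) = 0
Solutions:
 v(x) = 1/(C1 + x)


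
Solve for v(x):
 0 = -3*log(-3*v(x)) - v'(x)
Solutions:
 Integral(1/(log(-_y) + log(3)), (_y, v(x)))/3 = C1 - x


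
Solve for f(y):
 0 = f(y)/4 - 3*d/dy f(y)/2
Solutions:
 f(y) = C1*exp(y/6)


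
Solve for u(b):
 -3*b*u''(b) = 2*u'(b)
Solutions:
 u(b) = C1 + C2*b^(1/3)


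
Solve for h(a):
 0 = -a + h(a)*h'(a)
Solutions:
 h(a) = -sqrt(C1 + a^2)
 h(a) = sqrt(C1 + a^2)


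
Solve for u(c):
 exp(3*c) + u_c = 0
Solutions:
 u(c) = C1 - exp(3*c)/3


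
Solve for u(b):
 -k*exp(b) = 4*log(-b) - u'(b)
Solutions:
 u(b) = C1 + 4*b*log(-b) - 4*b + k*exp(b)


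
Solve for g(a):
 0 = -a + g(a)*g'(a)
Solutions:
 g(a) = -sqrt(C1 + a^2)
 g(a) = sqrt(C1 + a^2)


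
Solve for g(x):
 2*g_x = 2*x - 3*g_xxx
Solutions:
 g(x) = C1 + C2*sin(sqrt(6)*x/3) + C3*cos(sqrt(6)*x/3) + x^2/2


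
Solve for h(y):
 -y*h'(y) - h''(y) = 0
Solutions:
 h(y) = C1 + C2*erf(sqrt(2)*y/2)


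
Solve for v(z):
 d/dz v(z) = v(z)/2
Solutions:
 v(z) = C1*exp(z/2)


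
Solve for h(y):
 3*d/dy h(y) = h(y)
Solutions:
 h(y) = C1*exp(y/3)


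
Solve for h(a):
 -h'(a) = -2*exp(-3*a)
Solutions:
 h(a) = C1 - 2*exp(-3*a)/3


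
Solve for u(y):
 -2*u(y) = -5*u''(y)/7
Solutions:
 u(y) = C1*exp(-sqrt(70)*y/5) + C2*exp(sqrt(70)*y/5)


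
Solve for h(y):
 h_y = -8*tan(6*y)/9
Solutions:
 h(y) = C1 + 4*log(cos(6*y))/27


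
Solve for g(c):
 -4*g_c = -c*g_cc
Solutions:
 g(c) = C1 + C2*c^5


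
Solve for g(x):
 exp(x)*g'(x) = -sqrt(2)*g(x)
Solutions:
 g(x) = C1*exp(sqrt(2)*exp(-x))


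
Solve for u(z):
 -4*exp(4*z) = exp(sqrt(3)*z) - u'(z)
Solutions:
 u(z) = C1 + exp(4*z) + sqrt(3)*exp(sqrt(3)*z)/3


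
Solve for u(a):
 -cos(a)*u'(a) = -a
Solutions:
 u(a) = C1 + Integral(a/cos(a), a)


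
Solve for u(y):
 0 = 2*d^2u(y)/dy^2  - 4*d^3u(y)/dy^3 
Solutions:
 u(y) = C1 + C2*y + C3*exp(y/2)


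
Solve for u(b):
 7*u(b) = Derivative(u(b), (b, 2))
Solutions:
 u(b) = C1*exp(-sqrt(7)*b) + C2*exp(sqrt(7)*b)


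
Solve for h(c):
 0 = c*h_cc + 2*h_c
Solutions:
 h(c) = C1 + C2/c


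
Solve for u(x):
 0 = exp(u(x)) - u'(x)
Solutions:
 u(x) = log(-1/(C1 + x))


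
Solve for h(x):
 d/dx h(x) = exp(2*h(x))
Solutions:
 h(x) = log(-sqrt(-1/(C1 + x))) - log(2)/2
 h(x) = log(-1/(C1 + x))/2 - log(2)/2


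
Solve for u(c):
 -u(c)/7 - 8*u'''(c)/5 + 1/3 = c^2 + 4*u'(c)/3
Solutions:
 u(c) = C1*exp(70^(1/3)*c*(-28*5^(1/3)/(27 + sqrt(8569))^(1/3) + 14^(1/3)*(27 + sqrt(8569))^(1/3))/168)*sin(sqrt(3)*70^(1/3)*c*(28*5^(1/3)/(27 + sqrt(8569))^(1/3) + 14^(1/3)*(27 + sqrt(8569))^(1/3))/168) + C2*exp(70^(1/3)*c*(-28*5^(1/3)/(27 + sqrt(8569))^(1/3) + 14^(1/3)*(27 + sqrt(8569))^(1/3))/168)*cos(sqrt(3)*70^(1/3)*c*(28*5^(1/3)/(27 + sqrt(8569))^(1/3) + 14^(1/3)*(27 + sqrt(8569))^(1/3))/168) + C3*exp(-70^(1/3)*c*(-28*5^(1/3)/(27 + sqrt(8569))^(1/3) + 14^(1/3)*(27 + sqrt(8569))^(1/3))/84) - 7*c^2 + 392*c/3 - 10955/9


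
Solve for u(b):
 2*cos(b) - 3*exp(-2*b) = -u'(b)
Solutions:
 u(b) = C1 - 2*sin(b) - 3*exp(-2*b)/2


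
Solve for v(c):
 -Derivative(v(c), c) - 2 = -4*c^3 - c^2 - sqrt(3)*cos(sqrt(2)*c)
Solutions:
 v(c) = C1 + c^4 + c^3/3 - 2*c + sqrt(6)*sin(sqrt(2)*c)/2


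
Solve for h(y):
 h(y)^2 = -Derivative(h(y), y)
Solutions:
 h(y) = 1/(C1 + y)


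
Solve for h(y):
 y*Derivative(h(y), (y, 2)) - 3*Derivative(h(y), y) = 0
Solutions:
 h(y) = C1 + C2*y^4


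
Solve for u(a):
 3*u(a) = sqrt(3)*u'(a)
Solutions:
 u(a) = C1*exp(sqrt(3)*a)


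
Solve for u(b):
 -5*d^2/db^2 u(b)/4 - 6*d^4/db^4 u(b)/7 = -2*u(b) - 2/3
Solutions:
 u(b) = C1*exp(-sqrt(3)*b*sqrt(-35 + sqrt(6601))/12) + C2*exp(sqrt(3)*b*sqrt(-35 + sqrt(6601))/12) + C3*sin(sqrt(3)*b*sqrt(35 + sqrt(6601))/12) + C4*cos(sqrt(3)*b*sqrt(35 + sqrt(6601))/12) - 1/3


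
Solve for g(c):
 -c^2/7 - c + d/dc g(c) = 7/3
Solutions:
 g(c) = C1 + c^3/21 + c^2/2 + 7*c/3


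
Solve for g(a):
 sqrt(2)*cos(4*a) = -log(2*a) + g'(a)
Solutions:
 g(a) = C1 + a*log(a) - a + a*log(2) + sqrt(2)*sin(4*a)/4


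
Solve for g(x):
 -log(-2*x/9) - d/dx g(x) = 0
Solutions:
 g(x) = C1 - x*log(-x) + x*(-log(2) + 1 + 2*log(3))


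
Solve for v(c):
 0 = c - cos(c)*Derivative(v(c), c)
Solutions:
 v(c) = C1 + Integral(c/cos(c), c)


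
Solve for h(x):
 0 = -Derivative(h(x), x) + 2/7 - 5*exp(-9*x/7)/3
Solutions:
 h(x) = C1 + 2*x/7 + 35*exp(-9*x/7)/27


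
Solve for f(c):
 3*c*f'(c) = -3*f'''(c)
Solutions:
 f(c) = C1 + Integral(C2*airyai(-c) + C3*airybi(-c), c)


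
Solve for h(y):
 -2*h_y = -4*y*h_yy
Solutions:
 h(y) = C1 + C2*y^(3/2)


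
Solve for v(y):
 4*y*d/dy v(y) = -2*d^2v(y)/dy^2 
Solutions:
 v(y) = C1 + C2*erf(y)


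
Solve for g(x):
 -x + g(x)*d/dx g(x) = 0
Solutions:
 g(x) = -sqrt(C1 + x^2)
 g(x) = sqrt(C1 + x^2)


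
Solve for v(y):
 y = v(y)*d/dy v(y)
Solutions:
 v(y) = -sqrt(C1 + y^2)
 v(y) = sqrt(C1 + y^2)


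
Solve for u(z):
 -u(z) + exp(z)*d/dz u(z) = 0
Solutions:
 u(z) = C1*exp(-exp(-z))


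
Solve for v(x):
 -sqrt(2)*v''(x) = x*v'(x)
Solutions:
 v(x) = C1 + C2*erf(2^(1/4)*x/2)


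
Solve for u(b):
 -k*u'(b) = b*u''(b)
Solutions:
 u(b) = C1 + b^(1 - re(k))*(C2*sin(log(b)*Abs(im(k))) + C3*cos(log(b)*im(k)))


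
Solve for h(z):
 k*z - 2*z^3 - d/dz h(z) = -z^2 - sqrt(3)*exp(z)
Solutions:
 h(z) = C1 + k*z^2/2 - z^4/2 + z^3/3 + sqrt(3)*exp(z)


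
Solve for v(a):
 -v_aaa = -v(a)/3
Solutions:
 v(a) = C3*exp(3^(2/3)*a/3) + (C1*sin(3^(1/6)*a/2) + C2*cos(3^(1/6)*a/2))*exp(-3^(2/3)*a/6)


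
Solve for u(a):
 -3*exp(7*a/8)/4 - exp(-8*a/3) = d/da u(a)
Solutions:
 u(a) = C1 - 6*exp(7*a/8)/7 + 3*exp(-8*a/3)/8


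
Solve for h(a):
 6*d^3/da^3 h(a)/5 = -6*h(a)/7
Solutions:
 h(a) = C3*exp(-5^(1/3)*7^(2/3)*a/7) + (C1*sin(sqrt(3)*5^(1/3)*7^(2/3)*a/14) + C2*cos(sqrt(3)*5^(1/3)*7^(2/3)*a/14))*exp(5^(1/3)*7^(2/3)*a/14)


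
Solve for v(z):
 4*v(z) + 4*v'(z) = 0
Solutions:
 v(z) = C1*exp(-z)


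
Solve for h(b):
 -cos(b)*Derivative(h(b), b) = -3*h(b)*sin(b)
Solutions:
 h(b) = C1/cos(b)^3


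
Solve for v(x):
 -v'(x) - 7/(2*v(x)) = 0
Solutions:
 v(x) = -sqrt(C1 - 7*x)
 v(x) = sqrt(C1 - 7*x)


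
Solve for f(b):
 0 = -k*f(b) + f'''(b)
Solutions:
 f(b) = C1*exp(b*k^(1/3)) + C2*exp(b*k^(1/3)*(-1 + sqrt(3)*I)/2) + C3*exp(-b*k^(1/3)*(1 + sqrt(3)*I)/2)


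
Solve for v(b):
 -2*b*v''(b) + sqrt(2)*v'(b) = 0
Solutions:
 v(b) = C1 + C2*b^(sqrt(2)/2 + 1)


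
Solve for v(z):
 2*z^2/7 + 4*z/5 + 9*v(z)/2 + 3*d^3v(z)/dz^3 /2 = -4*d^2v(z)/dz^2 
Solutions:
 v(z) = C3*exp(-3*z) - 4*z^2/63 - 8*z/45 + (C1*sin(sqrt(35)*z/6) + C2*cos(sqrt(35)*z/6))*exp(z/6) + 64/567


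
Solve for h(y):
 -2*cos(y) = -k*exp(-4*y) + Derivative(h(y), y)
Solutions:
 h(y) = C1 - k*exp(-4*y)/4 - 2*sin(y)


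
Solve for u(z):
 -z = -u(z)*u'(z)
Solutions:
 u(z) = -sqrt(C1 + z^2)
 u(z) = sqrt(C1 + z^2)


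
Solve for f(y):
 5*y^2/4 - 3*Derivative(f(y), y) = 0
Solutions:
 f(y) = C1 + 5*y^3/36


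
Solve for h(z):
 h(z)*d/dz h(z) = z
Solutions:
 h(z) = -sqrt(C1 + z^2)
 h(z) = sqrt(C1 + z^2)


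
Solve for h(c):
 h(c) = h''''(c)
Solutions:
 h(c) = C1*exp(-c) + C2*exp(c) + C3*sin(c) + C4*cos(c)


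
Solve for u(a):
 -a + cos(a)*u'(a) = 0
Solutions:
 u(a) = C1 + Integral(a/cos(a), a)


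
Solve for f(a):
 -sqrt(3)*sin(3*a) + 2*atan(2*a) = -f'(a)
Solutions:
 f(a) = C1 - 2*a*atan(2*a) + log(4*a^2 + 1)/2 - sqrt(3)*cos(3*a)/3


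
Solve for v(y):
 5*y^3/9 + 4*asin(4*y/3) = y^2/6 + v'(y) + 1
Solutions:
 v(y) = C1 + 5*y^4/36 - y^3/18 + 4*y*asin(4*y/3) - y + sqrt(9 - 16*y^2)


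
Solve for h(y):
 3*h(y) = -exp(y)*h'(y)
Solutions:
 h(y) = C1*exp(3*exp(-y))


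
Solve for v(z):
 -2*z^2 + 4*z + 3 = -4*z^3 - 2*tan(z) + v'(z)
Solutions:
 v(z) = C1 + z^4 - 2*z^3/3 + 2*z^2 + 3*z - 2*log(cos(z))


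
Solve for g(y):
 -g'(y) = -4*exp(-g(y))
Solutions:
 g(y) = log(C1 + 4*y)


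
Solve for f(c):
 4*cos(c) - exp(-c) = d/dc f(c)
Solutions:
 f(c) = C1 + 4*sin(c) + exp(-c)


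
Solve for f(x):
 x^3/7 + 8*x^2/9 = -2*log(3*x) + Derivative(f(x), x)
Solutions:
 f(x) = C1 + x^4/28 + 8*x^3/27 + 2*x*log(x) - 2*x + x*log(9)


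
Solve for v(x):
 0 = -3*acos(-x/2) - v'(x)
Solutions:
 v(x) = C1 - 3*x*acos(-x/2) - 3*sqrt(4 - x^2)


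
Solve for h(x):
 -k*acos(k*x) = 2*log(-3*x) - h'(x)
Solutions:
 h(x) = C1 + k*Piecewise((x*acos(k*x) - sqrt(-k^2*x^2 + 1)/k, Ne(k, 0)), (pi*x/2, True)) + 2*x*log(-x) - 2*x + 2*x*log(3)


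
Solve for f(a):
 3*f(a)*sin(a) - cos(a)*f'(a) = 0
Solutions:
 f(a) = C1/cos(a)^3


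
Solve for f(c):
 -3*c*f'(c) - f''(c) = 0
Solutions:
 f(c) = C1 + C2*erf(sqrt(6)*c/2)


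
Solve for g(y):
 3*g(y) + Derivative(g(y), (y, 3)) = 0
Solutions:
 g(y) = C3*exp(-3^(1/3)*y) + (C1*sin(3^(5/6)*y/2) + C2*cos(3^(5/6)*y/2))*exp(3^(1/3)*y/2)


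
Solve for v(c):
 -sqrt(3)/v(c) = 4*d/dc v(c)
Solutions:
 v(c) = -sqrt(C1 - 2*sqrt(3)*c)/2
 v(c) = sqrt(C1 - 2*sqrt(3)*c)/2


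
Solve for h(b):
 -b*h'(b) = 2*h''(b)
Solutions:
 h(b) = C1 + C2*erf(b/2)


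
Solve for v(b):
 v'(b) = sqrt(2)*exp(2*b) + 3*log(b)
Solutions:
 v(b) = C1 + 3*b*log(b) - 3*b + sqrt(2)*exp(2*b)/2


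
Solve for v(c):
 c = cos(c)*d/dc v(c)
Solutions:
 v(c) = C1 + Integral(c/cos(c), c)


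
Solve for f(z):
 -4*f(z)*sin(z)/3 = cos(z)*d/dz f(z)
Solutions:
 f(z) = C1*cos(z)^(4/3)


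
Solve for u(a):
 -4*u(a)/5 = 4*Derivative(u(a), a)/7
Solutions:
 u(a) = C1*exp(-7*a/5)


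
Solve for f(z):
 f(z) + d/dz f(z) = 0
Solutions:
 f(z) = C1*exp(-z)


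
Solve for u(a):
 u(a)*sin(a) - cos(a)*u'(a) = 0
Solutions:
 u(a) = C1/cos(a)


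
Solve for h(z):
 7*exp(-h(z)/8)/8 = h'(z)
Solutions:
 h(z) = 8*log(C1 + 7*z/64)


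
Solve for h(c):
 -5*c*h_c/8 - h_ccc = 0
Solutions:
 h(c) = C1 + Integral(C2*airyai(-5^(1/3)*c/2) + C3*airybi(-5^(1/3)*c/2), c)


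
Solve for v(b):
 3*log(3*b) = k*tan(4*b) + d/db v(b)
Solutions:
 v(b) = C1 + 3*b*log(b) - 3*b + 3*b*log(3) + k*log(cos(4*b))/4


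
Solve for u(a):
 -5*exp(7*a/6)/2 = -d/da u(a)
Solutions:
 u(a) = C1 + 15*exp(7*a/6)/7


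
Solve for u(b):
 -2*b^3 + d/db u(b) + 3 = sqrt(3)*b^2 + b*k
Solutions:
 u(b) = C1 + b^4/2 + sqrt(3)*b^3/3 + b^2*k/2 - 3*b


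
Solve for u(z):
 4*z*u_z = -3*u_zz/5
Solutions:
 u(z) = C1 + C2*erf(sqrt(30)*z/3)


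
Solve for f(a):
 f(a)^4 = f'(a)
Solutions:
 f(a) = (-1/(C1 + 3*a))^(1/3)
 f(a) = (-1/(C1 + a))^(1/3)*(-3^(2/3) - 3*3^(1/6)*I)/6
 f(a) = (-1/(C1 + a))^(1/3)*(-3^(2/3) + 3*3^(1/6)*I)/6


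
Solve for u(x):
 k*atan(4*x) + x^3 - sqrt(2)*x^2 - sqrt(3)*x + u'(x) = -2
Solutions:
 u(x) = C1 - k*(x*atan(4*x) - log(16*x^2 + 1)/8) - x^4/4 + sqrt(2)*x^3/3 + sqrt(3)*x^2/2 - 2*x


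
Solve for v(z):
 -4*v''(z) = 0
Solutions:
 v(z) = C1 + C2*z


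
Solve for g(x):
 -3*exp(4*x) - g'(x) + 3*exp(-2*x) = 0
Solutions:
 g(x) = C1 - 3*exp(4*x)/4 - 3*exp(-2*x)/2


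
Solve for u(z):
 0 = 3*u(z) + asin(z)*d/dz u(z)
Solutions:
 u(z) = C1*exp(-3*Integral(1/asin(z), z))


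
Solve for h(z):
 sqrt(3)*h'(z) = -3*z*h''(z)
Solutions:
 h(z) = C1 + C2*z^(1 - sqrt(3)/3)


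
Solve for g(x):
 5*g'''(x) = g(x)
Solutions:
 g(x) = C3*exp(5^(2/3)*x/5) + (C1*sin(sqrt(3)*5^(2/3)*x/10) + C2*cos(sqrt(3)*5^(2/3)*x/10))*exp(-5^(2/3)*x/10)


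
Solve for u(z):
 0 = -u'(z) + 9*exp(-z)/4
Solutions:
 u(z) = C1 - 9*exp(-z)/4


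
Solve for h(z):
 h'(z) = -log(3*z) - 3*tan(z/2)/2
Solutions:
 h(z) = C1 - z*log(z) - z*log(3) + z + 3*log(cos(z/2))


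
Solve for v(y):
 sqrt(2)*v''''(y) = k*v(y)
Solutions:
 v(y) = C1*exp(-2^(7/8)*k^(1/4)*y/2) + C2*exp(2^(7/8)*k^(1/4)*y/2) + C3*exp(-2^(7/8)*I*k^(1/4)*y/2) + C4*exp(2^(7/8)*I*k^(1/4)*y/2)


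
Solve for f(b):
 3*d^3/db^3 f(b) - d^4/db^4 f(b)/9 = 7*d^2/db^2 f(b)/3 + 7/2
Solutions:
 f(b) = C1 + C2*b + C3*exp(b*(27 - sqrt(645))/2) + C4*exp(b*(sqrt(645) + 27)/2) - 3*b^2/4


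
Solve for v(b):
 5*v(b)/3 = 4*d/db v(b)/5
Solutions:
 v(b) = C1*exp(25*b/12)
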